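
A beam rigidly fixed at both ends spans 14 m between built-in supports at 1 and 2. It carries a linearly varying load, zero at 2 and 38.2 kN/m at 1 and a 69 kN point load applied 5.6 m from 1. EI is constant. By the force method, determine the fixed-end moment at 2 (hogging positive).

Release both end moments; the primary structure is a simply-supported span 12 with redundants M_1 and M_2.
Simple-span end rotations at 1 and 2 under the given loads:
  at 1: triangular load, peak 38.2: w₀L³/(45EI) = 2329/EI
  at 2: triangular load, peak 38.2: 7w₀L³/(360EI) = 2038/EI
  at 1: point load 69 at a = 5.6: Pab(L + b)/(6LEI) = 865.5/EI
  at 2: point load 69 at a = 5.6: Pab(L + a)/(6LEI) = 757.3/EI
  θ_10 = 3195/EI,  θ_20 = 2796/EI
Flexibility coefficients: a unit moment at one end gives L/(3EI) there and L/(6EI) at the far end, so f₁₁ = f₂₂ = 4.667/EI and f₁₂ = f₂₁ = 2.333/EI.
Compatibility — zero rotation at each built-in end:
  4.667 M_1 + 2.333 M_2 = 3195
  2.333 M_1 + 4.667 M_2 = 2796
Solving the pair gives M_1 = 513.5 kN·m and M_2 = 342.3 kN·m (hogging).

M_2 = 342.3 kN·m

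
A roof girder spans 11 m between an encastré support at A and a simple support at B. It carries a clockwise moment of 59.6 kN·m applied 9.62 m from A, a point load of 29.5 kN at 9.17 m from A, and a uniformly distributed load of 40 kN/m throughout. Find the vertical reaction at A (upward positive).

R_A = 274.3 kN

Take the reaction at B as the redundant and release it; the primary structure is a cantilever fixed at A.
Free-end deflection of the primary structure under the applied loading (downward +):
  clockwise couple 59.6 at a = 9.62: M₀a(2L − a)/(2EI) = 3549/EI
  point load 29.5 at a = 9.17: Pa²(3L − a)/(6EI) = 9852/EI
  UDL 40: wL⁴/(8EI) = 73205/EI
  δ_0 = 86606/EI
Flexibility coefficient — unit upward force at B: δ_{BB} = L³/(3EI) = 443.7/EI.
Compatibility at B: δ_0 − R_B·δ_{BB} = 0, so R_B = 86606/443.7 = 195.2 kN.
Vertical equilibrium: R_A = ΣP − R_B = 469.5 − 195.2 = 274.3 kN.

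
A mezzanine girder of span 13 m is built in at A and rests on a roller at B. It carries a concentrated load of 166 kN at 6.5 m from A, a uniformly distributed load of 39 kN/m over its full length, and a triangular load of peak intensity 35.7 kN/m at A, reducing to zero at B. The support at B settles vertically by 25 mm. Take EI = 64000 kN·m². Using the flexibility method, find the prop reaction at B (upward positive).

R_B = 286.2 kN

Release the roller at B. Primary structure: cantilever fixed at A.
Primary-structure tip deflection at B by superposition:
  point load 166 at a = 6.5: Pa²(3L − a)/(6EI) = 37990/EI
  UDL 39: wL⁴/(8EI) = 139235/EI
  triangular load, peak 35.7 at the fixed end: w₀L⁴/(30EI) = 33988/EI
  δ_0 = 211212/EI
Tip deflection under a unit load at B: L³/(3EI) = 732.3/EI.
With EI = 64000 kN·m²: δ_0 = 3.3002 m and δ_{BB} = 0.011443 m/kN.
Compatibility — the beam at B must follow the support down by 0.025 m: δ_0 − R_B·δ_{BB} = 0.025, so R_B = (3.3002 − 0.025)/0.011443 = 286.2 kN.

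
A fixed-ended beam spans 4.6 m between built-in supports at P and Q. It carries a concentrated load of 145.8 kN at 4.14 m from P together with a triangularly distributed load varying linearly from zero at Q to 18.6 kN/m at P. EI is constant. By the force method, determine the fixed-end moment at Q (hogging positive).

Take the two fixed-end moments M_P, M_Q as redundants; the released structure is the simple span PQ.
On the primary (simply-supported) span, the end slopes from the loading are:
  at P: point load 145.8 at a = 4.14: Pab(L + b)/(6LEI) = 50.9/EI
  at Q: point load 145.8 at a = 4.14: Pab(L + a)/(6LEI) = 87.93/EI
  at P: triangular load, peak 18.6: w₀L³/(45EI) = 40.23/EI
  at Q: triangular load, peak 18.6: 7w₀L³/(360EI) = 35.2/EI
  θ_P0 = 91.14/EI,  θ_Q0 = 123.1/EI
Flexibility coefficients: a unit moment at one end gives L/(3EI) there and L/(6EI) at the far end, so f₁₁ = f₂₂ = 1.533/EI and f₁₂ = f₂₁ = 0.7667/EI.
Compatibility — zero rotation at each built-in end:
  1.533 M_P + 0.7667 M_Q = 91.14
  0.7667 M_P + 1.533 M_Q = 123.1
Solving the pair gives M_P = 25.71 kN·m and M_Q = 67.44 kN·m (hogging).

M_Q = 67.44 kN·m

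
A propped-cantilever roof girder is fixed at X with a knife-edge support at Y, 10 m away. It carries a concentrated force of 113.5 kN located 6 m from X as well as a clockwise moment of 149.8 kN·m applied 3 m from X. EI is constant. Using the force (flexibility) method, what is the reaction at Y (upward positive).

R_Y = 60.49 kN

Choose R_Y as the redundant. The primary structure is the cantilever fixed at X.
Free-end deflection of the primary structure under the applied loading (downward +):
  point load 113.5 at a = 6: Pa²(3L − a)/(6EI) = 16344/EI
  clockwise couple 149.8 at a = 3: M₀a(2L − a)/(2EI) = 3820/EI
  δ_0 = 20164/EI
Tip deflection under a unit load at Y: L³/(3EI) = 333.3/EI.
The prop prevents deflection at Y: R_Y = δ_0/δ_{YY} = 20164/333.3 = 60.49 kN.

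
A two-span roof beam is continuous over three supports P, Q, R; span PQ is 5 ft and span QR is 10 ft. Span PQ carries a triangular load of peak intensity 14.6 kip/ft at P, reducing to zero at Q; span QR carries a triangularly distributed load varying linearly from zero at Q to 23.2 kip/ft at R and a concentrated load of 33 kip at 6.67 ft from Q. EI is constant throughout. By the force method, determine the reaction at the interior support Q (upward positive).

R_Q = 100.8 kip

Release continuity at Q by inserting a hinge; the redundant is the internal moment M_Q. The primary structure is two simply-supported spans PQ and QR.
Rotations at Q on the released spans (each span's end-slope, ×1/EI):
  span PQ: triangular load, peak 14.6: 7w₀L³/(360EI) = 35.49/EI
  span QR: triangular load, peak 23.2: 7w₀L³/(360EI) = 451.1/EI
  span QR: point load 33 at a = 6.67: Pab(L + b)/(6LEI) = 162.8/EI
  relative rotation θ_0 = (35.49 + 614)/EI = 649.4/EI
A unit hogging moment at Q produces rotation L₁/(3EI) + L₂/(3EI) = 5/EI.
Slope continuity at Q: θ_0 = M_Q·5/EI, so M_Q = 649.4/5 = 129.9 kip·ft (hogging).
Span PQ, ΣM about P with M_Q applied at Q: R_Q^{PQ}·5 = 60.83 + 129.9, so R_Q^{PQ} = 38.14 kip and R_P = 36.5 − 38.14 = -1.644 kip.
Span QR, ΣM about R: R_Q^{QR}·10 = 496.6 + 129.9, so R_Q^{QR} = 62.64 kip and R_R = 149 − 62.64 = 86.36 kip.
R_Q = 38.14 + 62.64 = 100.8 kip.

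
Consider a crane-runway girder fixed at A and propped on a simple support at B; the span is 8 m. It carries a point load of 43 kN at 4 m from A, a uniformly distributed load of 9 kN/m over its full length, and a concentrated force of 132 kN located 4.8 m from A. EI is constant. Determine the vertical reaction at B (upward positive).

R_B = 97.46 kN

Release the roller at B. Primary structure: cantilever fixed at A.
Free-end deflection of the primary structure under the applied loading (downward +):
  point load 43 at a = 4: Pa²(3L − a)/(6EI) = 2293/EI
  UDL 9: wL⁴/(8EI) = 4608/EI
  point load 132 at a = 4.8: Pa²(3L − a)/(6EI) = 9732/EI
  δ_0 = 16633/EI
Flexibility coefficient — unit upward force at B: δ_{BB} = L³/(3EI) = 170.7/EI.
The prop prevents deflection at B: R_B = δ_0/δ_{BB} = 16633/170.7 = 97.46 kN.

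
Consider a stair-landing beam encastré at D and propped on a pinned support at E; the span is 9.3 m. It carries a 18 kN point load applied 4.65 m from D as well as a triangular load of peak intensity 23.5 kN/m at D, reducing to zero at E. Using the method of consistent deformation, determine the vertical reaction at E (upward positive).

Choose R_E as the redundant. The primary structure is the cantilever fixed at D.
Free-end deflection of the primary structure under the applied loading (downward +):
  point load 18 at a = 4.65: Pa²(3L − a)/(6EI) = 1508/EI
  triangular load, peak 23.5 at the fixed end: w₀L⁴/(30EI) = 5860/EI
  δ_0 = 7368/EI
Flexibility coefficient — unit upward force at E: δ_{EE} = L³/(3EI) = 268.1/EI.
Compatibility at E: δ_0 − R_E·δ_{EE} = 0, so R_E = 7368/268.1 = 27.48 kN.

R_E = 27.48 kN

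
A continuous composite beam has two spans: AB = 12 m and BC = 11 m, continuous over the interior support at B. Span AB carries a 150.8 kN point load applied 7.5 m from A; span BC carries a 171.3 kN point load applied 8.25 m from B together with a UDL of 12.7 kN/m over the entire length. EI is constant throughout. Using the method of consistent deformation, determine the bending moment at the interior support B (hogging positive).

Release continuity at B by inserting a hinge; the redundant is the internal moment M_B. The primary structure is two simply-supported spans AB and BC.
Rotations at B on the released spans (each span's end-slope, ×1/EI):
  span AB: point load 150.8 at a = 7.5: Pab(L + a)/(6LEI) = 1378/EI
  span BC: point load 171.3 at a = 8.25: Pab(L + b)/(6LEI) = 809.7/EI
  span BC: UDL 12.7: wL³/(24EI) = 704.3/EI
  relative rotation θ_0 = (1378 + 1514)/EI = 2892/EI
A unit hogging moment at B produces rotation L₁/(3EI) + L₂/(3EI) = 7.667/EI.
Compatibility: M_B·(L₁+L₂)/(3EI) = θ_0, giving M_B = 377.3 kN·m (hogging).

M_B = 377.3 kN·m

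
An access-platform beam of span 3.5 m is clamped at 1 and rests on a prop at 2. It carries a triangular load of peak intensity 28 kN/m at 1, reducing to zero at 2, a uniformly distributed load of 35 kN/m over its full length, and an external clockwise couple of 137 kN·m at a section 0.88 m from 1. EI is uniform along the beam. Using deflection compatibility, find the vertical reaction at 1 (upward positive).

R_1 = 89.95 kN

Release the roller at 2. Primary structure: cantilever fixed at 1.
Free-end deflection of the primary structure under the applied loading (downward +):
  triangular load, peak 28 at the fixed end: w₀L⁴/(30EI) = 140.1/EI
  UDL 35: wL⁴/(8EI) = 656.5/EI
  clockwise couple 137 at a = 0.88: M₀a(2L − a)/(2EI) = 368.9/EI
  δ_0 = 1165/EI
Tip deflection under a unit load at 2: L³/(3EI) = 14.29/EI.
The prop prevents deflection at 2: R_2 = δ_0/δ_{22} = 1165/14.29 = 81.55 kN.
Vertical equilibrium: R_1 = ΣP − R_2 = 171.5 − 81.55 = 89.95 kN.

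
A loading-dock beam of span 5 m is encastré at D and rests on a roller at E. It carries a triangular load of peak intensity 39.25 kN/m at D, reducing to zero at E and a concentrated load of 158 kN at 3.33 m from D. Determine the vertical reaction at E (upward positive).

Choose R_E as the redundant. The primary structure is the cantilever fixed at D.
Deflection at E on the released cantilever, summing each load's contribution:
  triangular load, peak 39.25 at the fixed end: w₀L⁴/(30EI) = 817.7/EI
  point load 158 at a = 3.33: Pa²(3L − a)/(6EI) = 3408/EI
  δ_0 = 4225/EI
Tip deflection under a unit load at E: L³/(3EI) = 41.67/EI.
The prop prevents deflection at E: R_E = δ_0/δ_{EE} = 4225/41.67 = 101.4 kN.

R_E = 101.4 kN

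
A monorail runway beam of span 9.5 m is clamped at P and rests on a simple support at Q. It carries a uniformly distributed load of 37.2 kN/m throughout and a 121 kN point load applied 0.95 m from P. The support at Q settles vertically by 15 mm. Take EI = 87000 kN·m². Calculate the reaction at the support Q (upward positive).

R_Q = 129.7 kN

Release the roller at Q. Primary structure: cantilever fixed at P.
Downward deflection at the released point Q due to the loads:
  UDL 37.2: wL⁴/(8EI) = 37875/EI
  point load 121 at a = 0.95: Pa²(3L − a)/(6EI) = 501.4/EI
  δ_0 = 38376/EI
Flexibility coefficient — unit upward force at Q: δ_{QQ} = L³/(3EI) = 285.8/EI.
With EI = 87000 kN·m²: δ_0 = 0.4411 m and δ_{QQ} = 0.003285 m/kN.
Compatibility — the beam at Q must follow the support down by 0.015 m: δ_0 − R_Q·δ_{QQ} = 0.015, so R_Q = (0.4411 − 0.015)/0.003285 = 129.7 kN.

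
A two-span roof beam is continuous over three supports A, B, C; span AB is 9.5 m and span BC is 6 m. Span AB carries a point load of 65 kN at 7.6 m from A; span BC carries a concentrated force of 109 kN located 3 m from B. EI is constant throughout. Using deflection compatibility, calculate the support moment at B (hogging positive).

Insert a hinge at B; M_B is the redundant, and each span becomes simply supported.
Discontinuity in slope at B on the released structure — sum the simple-span end rotations:
  span AB: point load 65 at a = 7.6: Pab(L + a)/(6LEI) = 281.6/EI
  span BC: point load 109 at a = 3: Pab(L + b)/(6LEI) = 245.2/EI
  relative rotation θ_0 = (281.6 + 245.2)/EI = 526.8/EI
A unit hogging moment at B produces rotation L₁/(3EI) + L₂/(3EI) = 5.167/EI.
Compatibility: M_B·(L₁+L₂)/(3EI) = θ_0, giving M_B = 102 kN·m (hogging).

M_B = 102 kN·m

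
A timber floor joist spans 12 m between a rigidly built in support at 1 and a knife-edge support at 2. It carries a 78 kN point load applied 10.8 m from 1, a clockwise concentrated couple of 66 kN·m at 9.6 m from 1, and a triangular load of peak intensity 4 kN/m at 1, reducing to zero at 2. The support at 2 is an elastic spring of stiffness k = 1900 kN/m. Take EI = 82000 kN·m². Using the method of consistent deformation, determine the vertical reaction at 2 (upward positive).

Choose R_2 as the redundant. The primary structure is the cantilever fixed at 1.
Free-end deflection of the primary structure under the applied loading (downward +):
  point load 78 at a = 10.8: Pa²(3L − a)/(6EI) = 38211/EI
  clockwise couple 66 at a = 9.6: M₀a(2L − a)/(2EI) = 4562/EI
  triangular load, peak 4 at the fixed end: w₀L⁴/(30EI) = 2765/EI
  δ_0 = 45538/EI
Flexibility coefficient — unit upward force at 2: δ_{22} = L³/(3EI) = 576/EI.
With EI = 82000 kN·m²: δ_0 = 0.55534 m and δ_{22} = 0.007024 m/kN.
Compatibility — the spring shortens by R_2/k under the reaction it provides: δ_0 − R_2·δ_{22} = R_2/k. With 1/k = 0.000526 m/kN, R_2 = δ_0 / (δ_{22} + 1/k) = 0.55534 / (0.007024 + 0.000526) = 73.55 kN.

R_2 = 73.55 kN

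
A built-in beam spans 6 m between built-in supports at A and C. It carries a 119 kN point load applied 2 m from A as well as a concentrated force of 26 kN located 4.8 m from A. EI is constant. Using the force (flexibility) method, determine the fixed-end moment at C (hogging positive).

Release both end moments; the primary structure is a simply-supported span AC with redundants M_A and M_C.
Simple-span end rotations at A and C under the given loads:
  at A: point load 119 at a = 2: Pab(L + b)/(6LEI) = 264.4/EI
  at C: point load 119 at a = 2: Pab(L + a)/(6LEI) = 211.6/EI
  at A: point load 26 at a = 4.8: Pab(L + b)/(6LEI) = 29.95/EI
  at C: point load 26 at a = 4.8: Pab(L + a)/(6LEI) = 44.93/EI
  θ_A0 = 294.4/EI,  θ_C0 = 256.5/EI
Flexibility coefficients: a unit moment at one end gives L/(3EI) there and L/(6EI) at the far end, so f₁₁ = f₂₂ = 2/EI and f₁₂ = f₂₁ = 1/EI.
Compatibility — zero rotation at each built-in end:
  2 M_A + 1 M_C = 294.4
  1 M_A + 2 M_C = 256.5
Solving the pair gives M_A = 110.8 kN·m and M_C = 72.86 kN·m (hogging).

M_C = 72.86 kN·m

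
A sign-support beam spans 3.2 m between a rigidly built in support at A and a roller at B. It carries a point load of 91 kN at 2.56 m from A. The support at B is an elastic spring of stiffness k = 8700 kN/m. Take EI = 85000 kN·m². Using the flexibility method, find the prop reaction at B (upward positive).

Take the reaction at B as the redundant and release it; the primary structure is a cantilever fixed at A.
Primary-structure tip deflection at B by superposition:
  point load 91 at a = 2.56: Pa²(3L − a)/(6EI) = 699.7/EI
Tip deflection under a unit load at B: L³/(3EI) = 10.92/EI.
With EI = 85000 kN·m²: δ_0 = 0.008232 m and δ_{BB} = 0.000129 m/kN.
Compatibility — the spring shortens by R_B/k under the reaction it provides: δ_0 − R_B·δ_{BB} = R_B/k. With 1/k = 0.000115 m/kN, R_B = δ_0 / (δ_{BB} + 1/k) = 0.008232 / (0.000129 + 0.000115) = 33.82 kN.

R_B = 33.82 kN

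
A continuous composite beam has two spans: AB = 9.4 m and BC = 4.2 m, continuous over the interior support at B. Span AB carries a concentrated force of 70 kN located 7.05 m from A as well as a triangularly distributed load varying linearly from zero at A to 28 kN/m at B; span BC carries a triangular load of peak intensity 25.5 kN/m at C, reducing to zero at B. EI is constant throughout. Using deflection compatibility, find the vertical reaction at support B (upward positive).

Insert a hinge at B; M_B is the redundant, and each span becomes simply supported.
Discontinuity in slope at B on the released structure — sum the simple-span end rotations:
  span AB: point load 70 at a = 7.05: Pab(L + a)/(6LEI) = 338.3/EI
  span AB: triangular load, peak 28: w₀L³/(45EI) = 516.8/EI
  span BC: triangular load, peak 25.5: 7w₀L³/(360EI) = 36.74/EI
  relative rotation θ_0 = (855.1 + 36.74)/EI = 891.8/EI
A unit hogging moment at B produces rotation L₁/(3EI) + L₂/(3EI) = 4.533/EI.
Compatibility: M_B·(L₁+L₂)/(3EI) = θ_0, giving M_B = 196.7 kN·m (hogging).
Span AB, ΣM about A with M_B applied at B: R_B^{AB}·9.4 = 1318 + 196.7, so R_B^{AB} = 161.2 kN and R_A = 201.6 − 161.2 = 40.44 kN.
Span BC, ΣM about C: R_B^{BC}·4.2 = 74.97 + 196.7, so R_B^{BC} = 64.69 kN and R_C = 53.55 − 64.69 = -11.14 kN.
R_B = 161.2 + 64.69 = 225.8 kN.

R_B = 225.8 kN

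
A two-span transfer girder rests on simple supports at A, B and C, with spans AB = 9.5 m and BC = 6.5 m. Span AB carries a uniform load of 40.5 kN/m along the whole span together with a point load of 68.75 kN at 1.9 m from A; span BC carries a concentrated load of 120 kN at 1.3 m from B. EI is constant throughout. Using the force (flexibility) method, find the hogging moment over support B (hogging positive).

M_B = 354.1 kN·m

Insert a hinge at B; M_B is the redundant, and each span becomes simply supported.
Discontinuity in slope at B on the released structure — sum the simple-span end rotations:
  span AB: UDL 40.5: wL³/(24EI) = 1447/EI
  span AB: point load 68.75 at a = 1.9: Pab(L + a)/(6LEI) = 198.6/EI
  span BC: point load 120 at a = 1.3: Pab(L + b)/(6LEI) = 243.4/EI
  relative rotation θ_0 = (1645 + 243.4)/EI = 1889/EI
A unit hogging moment at B produces rotation L₁/(3EI) + L₂/(3EI) = 5.333/EI.
Slope continuity at B: θ_0 = M_B·5.333/EI, so M_B = 1889/5.333 = 354.1 kN·m (hogging).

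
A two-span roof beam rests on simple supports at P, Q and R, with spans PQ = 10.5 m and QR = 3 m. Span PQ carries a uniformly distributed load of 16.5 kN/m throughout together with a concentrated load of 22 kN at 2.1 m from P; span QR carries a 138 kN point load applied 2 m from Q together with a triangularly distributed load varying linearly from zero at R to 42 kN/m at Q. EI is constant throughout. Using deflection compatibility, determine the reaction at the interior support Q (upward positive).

Insert a hinge at Q; M_Q is the redundant, and each span becomes simply supported.
End slopes at the hinge Q, treating each span as simply supported:
  span PQ: UDL 16.5: wL³/(24EI) = 795.9/EI
  span PQ: point load 22 at a = 2.1: Pab(L + a)/(6LEI) = 77.62/EI
  span QR: point load 138 at a = 2: Pab(L + b)/(6LEI) = 61.33/EI
  span QR: triangular load, peak 42: w₀L³/(45EI) = 25.2/EI
  relative rotation θ_0 = (873.5 + 86.53)/EI = 960/EI
A unit hogging moment at Q produces rotation L₁/(3EI) + L₂/(3EI) = 4.5/EI.
Slope continuity at Q: θ_0 = M_Q·4.5/EI, so M_Q = 960/4.5 = 213.3 kN·m (hogging).
Span PQ, ΣM about P with M_Q applied at Q: R_Q^{PQ}·10.5 = 955.8 + 213.3, so R_Q^{PQ} = 111.3 kN and R_P = 195.2 − 111.3 = 83.91 kN.
Span QR, ΣM about R: R_Q^{QR}·3 = 264 + 213.3, so R_Q^{QR} = 159.1 kN and R_R = 201 − 159.1 = 41.89 kN.
R_Q = 111.3 + 159.1 = 270.5 kN.

R_Q = 270.5 kN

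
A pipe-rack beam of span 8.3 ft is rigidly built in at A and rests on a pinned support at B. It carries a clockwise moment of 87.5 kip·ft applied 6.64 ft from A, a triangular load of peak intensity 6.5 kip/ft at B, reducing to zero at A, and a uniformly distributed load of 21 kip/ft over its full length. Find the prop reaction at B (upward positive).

Release the roller at B. Primary structure: cantilever fixed at A.
Primary-structure tip deflection at B by superposition:
  clockwise couple 87.5 at a = 6.64: M₀a(2L − a)/(2EI) = 2893/EI
  triangular load, peak 6.5 at the free end: 11w₀L⁴/(120EI) = 2828/EI
  UDL 21: wL⁴/(8EI) = 12458/EI
  δ_0 = 18179/EI
Tip deflection under a unit load at B: L³/(3EI) = 190.6/EI.
The prop prevents deflection at B: R_B = δ_0/δ_{BB} = 18179/190.6 = 95.38 kip.

R_B = 95.38 kip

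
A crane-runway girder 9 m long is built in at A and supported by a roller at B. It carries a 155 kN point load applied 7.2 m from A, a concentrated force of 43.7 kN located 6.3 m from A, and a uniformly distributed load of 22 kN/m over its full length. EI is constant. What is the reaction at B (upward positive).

Take the reaction at B as the redundant and release it; the primary structure is a cantilever fixed at A.
Free-end deflection of the primary structure under the applied loading (downward +):
  point load 155 at a = 7.2: Pa²(3L − a)/(6EI) = 26516/EI
  point load 43.7 at a = 6.3: Pa²(3L − a)/(6EI) = 5984/EI
  UDL 22: wL⁴/(8EI) = 18043/EI
  δ_0 = 50543/EI
Flexibility coefficient — unit upward force at B: δ_{BB} = L³/(3EI) = 243/EI.
Compatibility at B: δ_0 − R_B·δ_{BB} = 0, so R_B = 50543/243 = 208 kN.

R_B = 208 kN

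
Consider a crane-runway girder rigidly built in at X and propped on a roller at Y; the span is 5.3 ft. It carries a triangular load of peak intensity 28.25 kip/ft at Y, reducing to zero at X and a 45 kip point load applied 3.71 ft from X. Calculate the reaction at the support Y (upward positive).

Choose R_Y as the redundant. The primary structure is the cantilever fixed at X.
Downward deflection at the released point Y due to the loads:
  triangular load, peak 28.25 at the free end: 11w₀L⁴/(120EI) = 2043/EI
  point load 45 at a = 3.71: Pa²(3L − a)/(6EI) = 1258/EI
  δ_0 = 3302/EI
Flexibility coefficient — unit upward force at Y: δ_{YY} = L³/(3EI) = 49.63/EI.
The prop prevents deflection at Y: R_Y = δ_0/δ_{YY} = 3302/49.63 = 66.53 kip.

R_Y = 66.53 kip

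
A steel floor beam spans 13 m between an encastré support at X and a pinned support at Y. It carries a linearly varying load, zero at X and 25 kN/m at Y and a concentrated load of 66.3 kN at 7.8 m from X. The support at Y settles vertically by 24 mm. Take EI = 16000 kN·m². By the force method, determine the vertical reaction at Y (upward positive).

Remove the prop at Y; the released (primary) structure is a cantilever built in at X.
Downward deflection at the released point Y due to the loads:
  triangular load, peak 25 at the free end: 11w₀L⁴/(120EI) = 65452/EI
  point load 66.3 at a = 7.8: Pa²(3L − a)/(6EI) = 20975/EI
  δ_0 = 86427/EI
Flexibility coefficient — unit upward force at Y: δ_{YY} = L³/(3EI) = 732.3/EI.
With EI = 16000 kN·m²: δ_0 = 5.4017 m and δ_{YY} = 0.045771 m/kN.
Compatibility — the beam at Y must follow the support down by 0.024 m: δ_0 − R_Y·δ_{YY} = 0.024, so R_Y = (5.4017 − 0.024)/0.045771 = 117.5 kN.

R_Y = 117.5 kN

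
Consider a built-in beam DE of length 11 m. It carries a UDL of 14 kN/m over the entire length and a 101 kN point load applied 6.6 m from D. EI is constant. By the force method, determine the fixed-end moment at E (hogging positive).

Release both end moments; the primary structure is a simply-supported span DE with redundants M_D and M_E.
On the primary (simply-supported) span, the end slopes from the loading are:
  at D: UDL 14: wL³/(24EI) = 776.4/EI
  at E: UDL 14: wL³/(24EI) = 776.4/EI
  at D: point load 101 at a = 6.6: Pab(L + b)/(6LEI) = 684.4/EI
  at E: point load 101 at a = 6.6: Pab(L + a)/(6LEI) = 782.1/EI
  θ_D0 = 1461/EI,  θ_E0 = 1559/EI
Flexibility coefficients: a unit moment at one end gives L/(3EI) there and L/(6EI) at the far end, so f₁₁ = f₂₂ = 3.667/EI and f₁₂ = f₂₁ = 1.833/EI.
Compatibility — zero rotation at each built-in end:
  3.667 M_D + 1.833 M_E = 1461
  1.833 M_D + 3.667 M_E = 1559
Solving the pair gives M_D = 247.8 kN·m and M_E = 301.2 kN·m (hogging).

M_E = 301.2 kN·m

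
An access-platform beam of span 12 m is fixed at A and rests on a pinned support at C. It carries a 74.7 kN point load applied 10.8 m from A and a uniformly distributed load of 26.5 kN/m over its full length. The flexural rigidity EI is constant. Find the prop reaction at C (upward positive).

R_C = 182.8 kN

Remove the prop at C; the released (primary) structure is a cantilever built in at A.
Free-end deflection of the primary structure under the applied loading (downward +):
  point load 74.7 at a = 10.8: Pa²(3L − a)/(6EI) = 36595/EI
  UDL 26.5: wL⁴/(8EI) = 68688/EI
  δ_0 = 105283/EI
Flexibility coefficient — unit upward force at C: δ_{CC} = L³/(3EI) = 576/EI.
Compatibility at C: δ_0 − R_C·δ_{CC} = 0, so R_C = 105283/576 = 182.8 kN.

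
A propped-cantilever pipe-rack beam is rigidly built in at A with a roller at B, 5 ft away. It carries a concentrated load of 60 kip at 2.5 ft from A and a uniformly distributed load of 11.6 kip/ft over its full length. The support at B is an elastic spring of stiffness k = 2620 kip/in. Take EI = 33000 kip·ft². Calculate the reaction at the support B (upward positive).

R_B = 39.5 kip

Remove the prop at B; the released (primary) structure is a cantilever built in at A.
Primary-structure tip deflection at B by superposition:
  point load 60 at a = 2.5: Pa²(3L − a)/(6EI) = 781.2/EI
  UDL 11.6: wL⁴/(8EI) = 906.2/EI
  δ_0 = 1688/EI
Tip deflection under a unit load at B: L³/(3EI) = 41.67/EI.
With EI = 33000 kip·ft²: δ_0 = 0.051136 ft and δ_{BB} = 0.001263 ft/kip.
Compatibility — the spring shortens by R_B/k under the reaction it provides: δ_0 − R_B·δ_{BB} = R_B/k. With 1/k = 1/(2620×12) ft/kip = 0.000032 ft/kip, R_B = δ_0 / (δ_{BB} + 1/k) = 0.051136 / (0.001263 + 0.000032) = 39.5 kip.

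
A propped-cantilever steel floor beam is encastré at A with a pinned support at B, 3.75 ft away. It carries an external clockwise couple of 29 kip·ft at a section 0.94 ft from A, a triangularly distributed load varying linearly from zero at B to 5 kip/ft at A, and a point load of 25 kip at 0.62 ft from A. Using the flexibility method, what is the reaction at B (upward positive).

R_B = 7.93 kip

Choose R_B as the redundant. The primary structure is the cantilever fixed at A.
Downward deflection at the released point B due to the loads:
  clockwise couple 29 at a = 0.94: M₀a(2L − a)/(2EI) = 89.41/EI
  triangular load, peak 5 at the fixed end: w₀L⁴/(30EI) = 32.96/EI
  point load 25 at a = 0.62: Pa²(3L − a)/(6EI) = 17.03/EI
  δ_0 = 139.4/EI
Flexibility coefficient — unit upward force at B: δ_{BB} = L³/(3EI) = 17.58/EI.
Compatibility at B: δ_0 − R_B·δ_{BB} = 0, so R_B = 139.4/17.58 = 7.93 kip.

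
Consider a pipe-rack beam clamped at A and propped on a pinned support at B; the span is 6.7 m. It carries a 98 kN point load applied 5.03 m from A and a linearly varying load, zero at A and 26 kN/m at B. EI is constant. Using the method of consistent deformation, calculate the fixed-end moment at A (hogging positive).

Remove the prop at B; the released (primary) structure is a cantilever built in at A.
Free-end deflection of the primary structure under the applied loading (downward +):
  point load 98 at a = 5.03: Pa²(3L − a)/(6EI) = 6228/EI
  triangular load, peak 26 at the free end: 11w₀L⁴/(120EI) = 4803/EI
  δ_0 = 11030/EI
Flexibility coefficient — unit upward force at B: δ_{BB} = L³/(3EI) = 100.3/EI.
The prop prevents deflection at B: R_B = δ_0/δ_{BB} = 11030/100.3 = 110 kN.
Moment equilibrium about A: M_A = Σ(load moments about A) − R_B·L = 882 − 110×6.7 = 144.8 kN·m.

M_A = 144.8 kN·m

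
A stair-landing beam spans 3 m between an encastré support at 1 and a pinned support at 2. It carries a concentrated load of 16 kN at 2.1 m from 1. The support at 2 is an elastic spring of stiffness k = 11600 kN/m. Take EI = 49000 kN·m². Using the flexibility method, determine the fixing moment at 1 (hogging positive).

Release the roller at 2. Primary structure: cantilever fixed at 1.
Downward deflection at the released point 2 due to the loads:
  point load 16 at a = 2.1: Pa²(3L − a)/(6EI) = 81.14/EI
Flexibility coefficient — unit upward force at 2: δ_{22} = L³/(3EI) = 9/EI.
With EI = 49000 kN·m²: δ_0 = 0.001656 m and δ_{22} = 0.000184 m/kN.
Compatibility — the spring shortens by R_2/k under the reaction it provides: δ_0 − R_2·δ_{22} = R_2/k. With 1/k = 0.000086 m/kN, R_2 = δ_0 / (δ_{22} + 1/k) = 0.001656 / (0.000184 + 0.000086) = 6.136 kN.
Moment equilibrium about 1: M_1 = Σ(load moments about 1) − R_2·L = 33.6 − 6.136×3 = 15.19 kN·m.

M_1 = 15.19 kN·m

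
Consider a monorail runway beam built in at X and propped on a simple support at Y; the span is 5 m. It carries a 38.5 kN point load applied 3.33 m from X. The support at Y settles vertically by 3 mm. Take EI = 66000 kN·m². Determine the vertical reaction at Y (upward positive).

R_Y = 15.18 kN

Release the roller at Y. Primary structure: cantilever fixed at X.
Free-end deflection of the primary structure under the applied loading (downward +):
  point load 38.5 at a = 3.33: Pa²(3L − a)/(6EI) = 830.4/EI
Flexibility coefficient — unit upward force at Y: δ_{YY} = L³/(3EI) = 41.67/EI.
With EI = 66000 kN·m²: δ_0 = 0.012581 m and δ_{YY} = 0.000631 m/kN.
Compatibility — the beam at Y must follow the support down by 0.003 m: δ_0 − R_Y·δ_{YY} = 0.003, so R_Y = (0.012581 − 0.003)/0.000631 = 15.18 kN.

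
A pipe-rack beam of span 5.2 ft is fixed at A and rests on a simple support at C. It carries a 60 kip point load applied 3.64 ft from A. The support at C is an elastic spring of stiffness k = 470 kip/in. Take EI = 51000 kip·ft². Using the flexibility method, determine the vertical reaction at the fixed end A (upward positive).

Take the reaction at C as the redundant and release it; the primary structure is a cantilever fixed at A.
Deflection at C on the released cantilever, summing each load's contribution:
  point load 60 at a = 3.64: Pa²(3L − a)/(6EI) = 1585/EI
Flexibility coefficient — unit upward force at C: δ_{CC} = L³/(3EI) = 46.87/EI.
With EI = 51000 kip·ft²: δ_0 = 0.031072 ft and δ_{CC} = 0.000919 ft/kip.
Compatibility — the spring shortens by R_C/k under the reaction it provides: δ_0 − R_C·δ_{CC} = R_C/k. With 1/k = 1/(470×12) ft/kip = 0.000177 ft/kip, R_C = δ_0 / (δ_{CC} + 1/k) = 0.031072 / (0.000919 + 0.000177) = 28.34 kip.
Vertical equilibrium: R_A = ΣP − R_C = 60 − 28.34 = 31.66 kip.

R_A = 31.66 kip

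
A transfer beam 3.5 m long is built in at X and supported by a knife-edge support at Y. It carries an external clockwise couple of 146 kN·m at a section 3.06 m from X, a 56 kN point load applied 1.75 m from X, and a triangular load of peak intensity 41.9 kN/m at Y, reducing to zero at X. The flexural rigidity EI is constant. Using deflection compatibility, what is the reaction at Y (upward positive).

Release the roller at Y. Primary structure: cantilever fixed at X.
Deflection at Y on the released cantilever, summing each load's contribution:
  clockwise couple 146 at a = 3.06: M₀a(2L − a)/(2EI) = 880.1/EI
  point load 56 at a = 1.75: Pa²(3L − a)/(6EI) = 250.1/EI
  triangular load, peak 41.9 at the free end: 11w₀L⁴/(120EI) = 576.4/EI
  δ_0 = 1707/EI
Flexibility coefficient — unit upward force at Y: δ_{YY} = L³/(3EI) = 14.29/EI.
Compatibility at Y: δ_0 − R_Y·δ_{YY} = 0, so R_Y = 1707/14.29 = 119.4 kN.

R_Y = 119.4 kN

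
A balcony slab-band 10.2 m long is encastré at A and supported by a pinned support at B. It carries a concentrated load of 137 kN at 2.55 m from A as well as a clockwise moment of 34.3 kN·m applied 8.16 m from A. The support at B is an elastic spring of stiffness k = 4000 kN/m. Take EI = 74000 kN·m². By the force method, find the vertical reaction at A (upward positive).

R_A = 121.2 kN

Choose R_B as the redundant. The primary structure is the cantilever fixed at A.
Downward deflection at the released point B due to the loads:
  point load 137 at a = 2.55: Pa²(3L − a)/(6EI) = 4165/EI
  clockwise couple 34.3 at a = 8.16: M₀a(2L − a)/(2EI) = 1713/EI
  δ_0 = 5878/EI
Tip deflection under a unit load at B: L³/(3EI) = 353.7/EI.
With EI = 74000 kN·m²: δ_0 = 0.079427 m and δ_{BB} = 0.00478 m/kN.
Compatibility — the spring shortens by R_B/k under the reaction it provides: δ_0 − R_B·δ_{BB} = R_B/k. With 1/k = 0.00025 m/kN, R_B = δ_0 / (δ_{BB} + 1/k) = 0.079427 / (0.00478 + 0.00025) = 15.79 kN.
Vertical equilibrium: R_A = ΣP − R_B = 137 − 15.79 = 121.2 kN.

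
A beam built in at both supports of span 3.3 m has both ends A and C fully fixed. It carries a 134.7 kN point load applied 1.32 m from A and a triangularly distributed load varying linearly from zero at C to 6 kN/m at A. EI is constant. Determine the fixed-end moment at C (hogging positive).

M_C = 44.85 kN·m

Release both end moments; the primary structure is a simply-supported span AC with redundants M_A and M_C.
End rotations of the released simple span under the applied load (×1/EI):
  at A: point load 134.7 at a = 1.32: Pab(L + b)/(6LEI) = 93.88/EI
  at C: point load 134.7 at a = 1.32: Pab(L + a)/(6LEI) = 82.15/EI
  at A: triangular load, peak 6: w₀L³/(45EI) = 4.792/EI
  at C: triangular load, peak 6: 7w₀L³/(360EI) = 4.193/EI
  θ_A0 = 98.67/EI,  θ_C0 = 86.34/EI
Flexibility coefficients: a unit moment at one end gives L/(3EI) there and L/(6EI) at the far end, so f₁₁ = f₂₂ = 1.1/EI and f₁₂ = f₂₁ = 0.55/EI.
Compatibility — zero rotation at each built-in end:
  1.1 M_A + 0.55 M_C = 98.67
  0.55 M_A + 1.1 M_C = 86.34
Solving the pair gives M_A = 67.28 kN·m and M_C = 44.85 kN·m (hogging).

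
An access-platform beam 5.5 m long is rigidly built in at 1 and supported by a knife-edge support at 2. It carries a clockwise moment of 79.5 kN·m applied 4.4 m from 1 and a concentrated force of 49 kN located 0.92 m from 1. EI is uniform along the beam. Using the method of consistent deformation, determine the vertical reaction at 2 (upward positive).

R_2 = 22.76 kN

Take the reaction at 2 as the redundant and release it; the primary structure is a cantilever fixed at 1.
Deflection at 2 on the released cantilever, summing each load's contribution:
  clockwise couple 79.5 at a = 4.4: M₀a(2L − a)/(2EI) = 1154/EI
  point load 49 at a = 0.92: Pa²(3L − a)/(6EI) = 107.7/EI
  δ_0 = 1262/EI
Tip deflection under a unit load at 2: L³/(3EI) = 55.46/EI.
The prop prevents deflection at 2: R_2 = δ_0/δ_{22} = 1262/55.46 = 22.76 kN.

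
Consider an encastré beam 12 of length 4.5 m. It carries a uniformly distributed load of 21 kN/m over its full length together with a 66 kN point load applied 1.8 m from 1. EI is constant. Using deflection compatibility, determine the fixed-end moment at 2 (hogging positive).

Take the two fixed-end moments M_1, M_2 as redundants; the released structure is the simple span 12.
End rotations of the released simple span under the applied load (×1/EI):
  at 1: UDL 21: wL³/(24EI) = 79.73/EI
  at 2: UDL 21: wL³/(24EI) = 79.73/EI
  at 1: point load 66 at a = 1.8: Pab(L + b)/(6LEI) = 85.54/EI
  at 2: point load 66 at a = 1.8: Pab(L + a)/(6LEI) = 74.84/EI
  θ_10 = 165.3/EI,  θ_20 = 154.6/EI
Flexibility coefficients: a unit moment at one end gives L/(3EI) there and L/(6EI) at the far end, so f₁₁ = f₂₂ = 1.5/EI and f₁₂ = f₂₁ = 0.75/EI.
Compatibility — zero rotation at each built-in end:
  1.5 M_1 + 0.75 M_2 = 165.3
  0.75 M_1 + 1.5 M_2 = 154.6
Solving the pair gives M_1 = 78.21 kN·m and M_2 = 63.95 kN·m (hogging).

M_2 = 63.95 kN·m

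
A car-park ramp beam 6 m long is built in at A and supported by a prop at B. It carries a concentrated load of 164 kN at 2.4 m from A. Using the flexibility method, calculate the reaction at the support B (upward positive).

Take the reaction at B as the redundant and release it; the primary structure is a cantilever fixed at A.
Primary-structure tip deflection at B by superposition:
  point load 164 at a = 2.4: Pa²(3L − a)/(6EI) = 2456/EI
Flexibility coefficient — unit upward force at B: δ_{BB} = L³/(3EI) = 72/EI.
Compatibility at B: δ_0 − R_B·δ_{BB} = 0, so R_B = 2456/72 = 34.11 kN.

R_B = 34.11 kN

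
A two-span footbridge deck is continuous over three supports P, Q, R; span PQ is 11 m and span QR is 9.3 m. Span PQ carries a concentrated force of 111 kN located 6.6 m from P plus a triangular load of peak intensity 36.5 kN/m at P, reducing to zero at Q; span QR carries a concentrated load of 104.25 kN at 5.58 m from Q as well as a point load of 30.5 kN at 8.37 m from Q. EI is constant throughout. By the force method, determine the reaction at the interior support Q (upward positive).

R_Q = 247.3 kN

Take M_Q as the redundant. Released structure: two simple spans PQ and QR with a hinge at Q.
End slopes at the hinge Q, treating each span as simply supported:
  span PQ: point load 111 at a = 6.6: Pab(L + a)/(6LEI) = 859.6/EI
  span PQ: triangular load, peak 36.5: 7w₀L³/(360EI) = 944.6/EI
  span QR: point load 104.25 at a = 5.58: Pab(L + b)/(6LEI) = 504.9/EI
  span QR: point load 30.5 at a = 8.37: Pab(L + b)/(6LEI) = 43.53/EI
  relative rotation θ_0 = (1804 + 548.5)/EI = 2353/EI
A unit hogging moment at Q produces rotation L₁/(3EI) + L₂/(3EI) = 6.767/EI.
Slope continuity at Q: θ_0 = M_Q·6.767/EI, so M_Q = 2353/6.767 = 347.7 kN·m (hogging).
Span PQ, ΣM about P with M_Q applied at Q: R_Q^{PQ}·11 = 1469 + 347.7, so R_Q^{PQ} = 165.1 kN and R_P = 311.8 − 165.1 = 146.6 kN.
Span QR, ΣM about R: R_Q^{QR}·9.3 = 416.2 + 347.7, so R_Q^{QR} = 82.14 kN and R_R = 134.8 − 82.14 = 52.61 kN.
R_Q = 165.1 + 82.14 = 247.3 kN.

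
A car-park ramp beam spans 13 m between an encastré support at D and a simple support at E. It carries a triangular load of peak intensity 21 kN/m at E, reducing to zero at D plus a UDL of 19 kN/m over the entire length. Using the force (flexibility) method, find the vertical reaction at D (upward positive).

R_D = 215.8 kN

Release the roller at E. Primary structure: cantilever fixed at D.
Deflection at E on the released cantilever, summing each load's contribution:
  triangular load, peak 21 at the free end: 11w₀L⁴/(120EI) = 54980/EI
  UDL 19: wL⁴/(8EI) = 67832/EI
  δ_0 = 122812/EI
Flexibility coefficient — unit upward force at E: δ_{EE} = L³/(3EI) = 732.3/EI.
Compatibility at E: δ_0 − R_E·δ_{EE} = 0, so R_E = 122812/732.3 = 167.7 kN.
Vertical equilibrium: R_D = ΣP − R_E = 383.5 − 167.7 = 215.8 kN.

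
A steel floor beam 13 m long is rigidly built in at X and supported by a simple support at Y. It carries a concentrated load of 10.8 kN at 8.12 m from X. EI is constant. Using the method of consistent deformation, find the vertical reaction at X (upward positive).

Choose R_Y as the redundant. The primary structure is the cantilever fixed at X.
Deflection at Y on the released cantilever, summing each load's contribution:
  point load 10.8 at a = 8.12: Pa²(3L − a)/(6EI) = 3665/EI
Tip deflection under a unit load at Y: L³/(3EI) = 732.3/EI.
The prop prevents deflection at Y: R_Y = δ_0/δ_{YY} = 3665/732.3 = 5.004 kN.
Vertical equilibrium: R_X = ΣP − R_Y = 10.8 − 5.004 = 5.796 kN.

R_X = 5.796 kN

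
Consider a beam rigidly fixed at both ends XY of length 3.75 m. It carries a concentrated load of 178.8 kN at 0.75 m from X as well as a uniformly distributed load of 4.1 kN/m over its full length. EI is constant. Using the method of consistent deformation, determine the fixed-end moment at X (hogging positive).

M_X = 90.63 kN·m

Take the two fixed-end moments M_X, M_Y as redundants; the released structure is the simple span XY.
On the primary (simply-supported) span, the end slopes from the loading are:
  at X: point load 178.8 at a = 0.75: Pab(L + b)/(6LEI) = 120.7/EI
  at Y: point load 178.8 at a = 0.75: Pab(L + a)/(6LEI) = 80.46/EI
  at X: UDL 4.1: wL³/(24EI) = 9.009/EI
  at Y: UDL 4.1: wL³/(24EI) = 9.009/EI
  θ_X0 = 129.7/EI,  θ_Y0 = 89.47/EI
Flexibility coefficients: a unit moment at one end gives L/(3EI) there and L/(6EI) at the far end, so f₁₁ = f₂₂ = 1.25/EI and f₁₂ = f₂₁ = 0.625/EI.
Compatibility — zero rotation at each built-in end:
  1.25 M_X + 0.625 M_Y = 129.7
  0.625 M_X + 1.25 M_Y = 89.47
Solving the pair gives M_X = 90.63 kN·m and M_Y = 26.26 kN·m (hogging).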